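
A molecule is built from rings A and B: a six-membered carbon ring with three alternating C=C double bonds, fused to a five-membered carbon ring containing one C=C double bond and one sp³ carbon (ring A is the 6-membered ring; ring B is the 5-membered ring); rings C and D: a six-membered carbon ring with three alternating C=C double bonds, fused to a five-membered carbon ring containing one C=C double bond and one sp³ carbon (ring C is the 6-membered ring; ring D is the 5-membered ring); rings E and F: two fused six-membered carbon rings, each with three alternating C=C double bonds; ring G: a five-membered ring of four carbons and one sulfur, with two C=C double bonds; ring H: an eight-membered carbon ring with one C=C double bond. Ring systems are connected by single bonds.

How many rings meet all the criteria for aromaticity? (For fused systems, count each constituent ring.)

Ring A is planar and fully conjugated; 3 ring double bonds give 6 π electrons. That satisfies 4n+2 with n=1, so ring A is aromatic (benzene ring).
Ring B has one sp³ carbon, so it is not fully conjugated — not aromatic (cyclopentene ring).
Ring C is fully conjugated (every ring atom contributes a p orbital); 3 ring double bonds give 6 π electrons. 6 = 4(1)+2, so ring C is aromatic (benzene ring).
Ring D has one sp³ carbon, so it is not fully conjugated — not aromatic (cyclopentene ring).
Rings E and F form a fused bicyclic system with 10 sp² atoms and 10 π electrons from ring double bonds. 10 = 4(2)+2, so the system is aromatic and both rings count as aromatic (naphthalene).
Ring G has a continuous p-orbital overlap around the ring; 2 ring double bonds (4 π electrons) plus a heteroatom lone pair (2) give 6 π electrons. Since 6 = 4n+2 (n=1), ring G is aromatic (thiophene).
Ring H has six sp³ carbons, so it is not fully conjugated — not aromatic (cyclooctene).
Aromatic: A, C, E, F, G. Total: 5.

5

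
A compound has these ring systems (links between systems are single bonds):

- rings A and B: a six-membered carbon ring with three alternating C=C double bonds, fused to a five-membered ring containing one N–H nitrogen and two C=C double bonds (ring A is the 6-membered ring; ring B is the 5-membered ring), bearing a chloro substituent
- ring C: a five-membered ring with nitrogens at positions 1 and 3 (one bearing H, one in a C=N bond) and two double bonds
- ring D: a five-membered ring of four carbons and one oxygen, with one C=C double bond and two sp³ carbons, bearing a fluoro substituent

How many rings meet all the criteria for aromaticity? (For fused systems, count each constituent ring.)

3

Rings A and B form a fused bicyclic system (with one N–H) with 9 sp² atoms and 10 π electrons from ring double bonds plus a heteroatom lone pair. 10 = 4(2)+2, so the system is aromatic and both rings count as aromatic (indole).
Ring C is planar and fully conjugated; 2 ring double bonds (4 π electrons) plus a heteroatom lone pair (2) give 6 π electrons. Since 6 = 4n+2 (n=1), ring C is aromatic (imidazole).
Ring D has two sp³ carbons, so it is not fully conjugated — not aromatic (2,3-dihydrofuran).
Aromatic: A, B, C. Total: 3.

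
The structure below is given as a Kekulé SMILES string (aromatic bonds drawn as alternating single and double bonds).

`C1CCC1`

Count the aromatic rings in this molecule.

The SMILES encodes a four-membered saturated carbon ring.
The 4-membered ring has only sp³ atoms, so it is not fully conjugated — not aromatic (cyclobutane).

0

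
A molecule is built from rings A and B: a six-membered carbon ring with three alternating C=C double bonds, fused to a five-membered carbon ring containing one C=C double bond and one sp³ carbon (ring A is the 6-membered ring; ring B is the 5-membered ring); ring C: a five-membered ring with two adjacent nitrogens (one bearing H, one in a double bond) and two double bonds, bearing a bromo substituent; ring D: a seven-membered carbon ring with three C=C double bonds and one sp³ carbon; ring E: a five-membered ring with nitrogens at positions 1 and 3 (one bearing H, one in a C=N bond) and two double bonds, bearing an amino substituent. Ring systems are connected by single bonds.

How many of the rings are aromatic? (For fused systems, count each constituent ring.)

3

Ring A is fully conjugated (every ring atom contributes a p orbital); 3 ring double bonds give 6 π electrons. That satisfies 4n+2 with n=1, so ring A is aromatic (benzene ring).
Ring B has one sp³ carbon, so it is not fully conjugated — not aromatic (cyclopentene ring).
Ring C is fully conjugated (every ring atom contributes a p orbital); 2 ring double bonds (4 π electrons) plus a heteroatom lone pair (2) give 6 π electrons. Since 6 = 4n+2 (n=1), ring C is aromatic (pyrazole).
Ring D has one sp³ carbon, so it is not fully conjugated — not aromatic (cycloheptatriene).
Ring E is fully conjugated (every ring atom contributes a p orbital); 2 ring double bonds (4 π electrons) plus a heteroatom lone pair (2) give 6 π electrons. 6 = 4(1)+2, so ring E is aromatic (imidazole).
Aromatic: A, C, E. Total: 3.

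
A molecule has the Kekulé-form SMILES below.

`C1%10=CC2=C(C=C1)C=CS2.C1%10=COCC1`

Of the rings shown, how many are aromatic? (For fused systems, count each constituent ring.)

The SMILES encodes a six-membered carbon ring with three alternating C=C double bonds, fused to a five-membered ring containing one sulfur and two C=C double bonds; a five-membered ring of four carbons and one oxygen, with one C=C double bond and two sp³ carbons.
The fused 6/5-membered bicyclic (with one sulfur) is a single π system with 9 sp² atoms and 10 π electrons from ring double bonds plus a heteroatom lone pair. 10 = 4(2)+2, so the system is aromatic and both rings count as aromatic (benzothiophene).
The 5-membered ring with one oxygen has two sp³ carbons, so it is not fully conjugated — not aromatic (2,3-dihydrofuran).
2 of the 3 rings are aromatic. Total: 2.

2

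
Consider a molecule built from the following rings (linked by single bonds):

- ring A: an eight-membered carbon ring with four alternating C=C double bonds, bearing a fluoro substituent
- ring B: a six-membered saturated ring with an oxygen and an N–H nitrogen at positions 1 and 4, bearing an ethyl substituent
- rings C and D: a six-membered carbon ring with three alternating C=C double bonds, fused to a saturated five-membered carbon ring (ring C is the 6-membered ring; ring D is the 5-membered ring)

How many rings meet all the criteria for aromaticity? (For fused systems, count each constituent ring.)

Ring A has only sp² ring atoms; a planar conformation would have a fully conjugated π system of 8 electrons. But 8 = 4(2), which is 4n not 4n+2, so ring A is not aromatic (cyclooctatetraene) — cyclooctatetraene distorts into a non-planar tub to avoid antiaromaticity.
Ring B has only sp³ atoms, so it is not fully conjugated — not aromatic (morpholine).
Ring C is planar and fully conjugated; 3 ring double bonds give 6 π electrons. That satisfies 4n+2 with n=1, so ring C is aromatic (benzene ring).
Ring D has three sp³ carbons, so it is not fully conjugated — not aromatic (cyclopentane ring).
Aromatic: C. Total: 1.

1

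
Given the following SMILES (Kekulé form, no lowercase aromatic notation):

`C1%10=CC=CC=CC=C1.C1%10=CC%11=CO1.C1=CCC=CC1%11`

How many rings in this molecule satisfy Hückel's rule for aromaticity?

1

The SMILES encodes an eight-membered carbon ring with four alternating C=C double bonds; a five-membered ring of four carbons and one oxygen, with two C=C double bonds; a six-membered carbon ring with two isolated C=C double bonds and two sp³ carbons.
The 8-membered ring has only sp² ring atoms; a planar conformation would have a fully conjugated π system of 8 electrons. But 8 = 4(2), which is 4n not 4n+2, so it is not aromatic (cyclooctatetraene) — cyclooctatetraene distorts into a non-planar tub to avoid antiaromaticity.
The 5-membered ring with one oxygen has a continuous p-orbital overlap around the ring; 2 ring double bonds (4 π electrons) plus a heteroatom lone pair (2) give 6 π electrons. 6 = 4(1)+2, so it is aromatic (furan).
The 6-membered ring has two sp³ carbons, so it is not fully conjugated — not aromatic (1,4-cyclohexadiene).
1 of the 3 rings is aromatic. Total: 1.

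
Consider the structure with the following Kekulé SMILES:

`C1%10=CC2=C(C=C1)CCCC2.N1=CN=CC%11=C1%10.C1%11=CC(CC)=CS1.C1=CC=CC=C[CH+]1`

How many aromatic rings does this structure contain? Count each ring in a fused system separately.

4

The SMILES encodes a six-membered carbon ring with three alternating C=C double bonds, fused to a saturated six-membered carbon ring; a six-membered ring with nitrogens at positions 1 and 3 and three alternating double bonds; a five-membered ring of four carbons and one sulfur, with two C=C double bonds; a seven-membered all-carbon ring bearing a positive charge on one carbon, with three C=C double bonds.
The 6-membered ring has a continuous p-orbital overlap around the ring; 3 ring double bonds give 6 π electrons. 6 = 4(1)+2, so it is aromatic (benzene ring).
The second 6-membered ring has four sp³ carbons, so it is not fully conjugated — not aromatic (cyclohexane ring).
The 6-membered ring with two nitrogens (1,3) is planar and fully conjugated; 3 ring double bonds give 6 π electrons. 6 = 4(1)+2, so it is aromatic (pyrimidine).
The 5-membered ring with one sulfur is planar and fully conjugated; 2 ring double bonds (4 π electrons) plus a heteroatom lone pair (2) give 6 π electrons. That satisfies 4n+2 with n=1, so it is aromatic (thiophene).
The 7-membered ring is planar and fully conjugated; 3 ring double bonds (6 π electrons) plus the carbocation's empty p orbital (0, but keeps the ring conjugated) give 6 π electrons. Since 6 = 4n+2 (n=1), it is aromatic (tropylium cation).
4 of the 5 rings are aromatic. Total: 4.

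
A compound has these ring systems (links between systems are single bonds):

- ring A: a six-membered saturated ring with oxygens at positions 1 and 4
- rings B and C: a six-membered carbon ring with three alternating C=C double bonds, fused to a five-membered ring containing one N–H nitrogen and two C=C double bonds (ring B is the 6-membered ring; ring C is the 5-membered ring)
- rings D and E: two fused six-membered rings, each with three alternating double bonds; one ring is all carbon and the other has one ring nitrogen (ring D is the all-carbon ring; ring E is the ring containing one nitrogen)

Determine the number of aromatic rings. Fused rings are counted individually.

4

Ring A has only sp³ atoms, so it is not fully conjugated — not aromatic (1,4-dioxane).
Rings B and C form a fused bicyclic system (with one N–H) with 9 sp² atoms and 10 π electrons from ring double bonds plus a heteroatom lone pair. 10 = 4(2)+2, so the system is aromatic and both rings count as aromatic (indole).
Rings D and E form a fused bicyclic system (with one nitrogen) with 10 sp² atoms and 10 π electrons from ring double bonds. 10 = 4(2)+2, so the system is aromatic and both rings count as aromatic (quinoline).
Aromatic: B, C, D, E. Total: 4.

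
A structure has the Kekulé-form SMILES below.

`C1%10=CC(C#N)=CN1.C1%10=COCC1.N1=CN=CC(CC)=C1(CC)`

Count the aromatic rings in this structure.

2

The SMILES encodes a five-membered ring of four carbons and one nitrogen bearing a hydrogen, with two C=C double bonds; a five-membered ring of four carbons and one oxygen, with one C=C double bond and two sp³ carbons; a six-membered ring with nitrogens at positions 1 and 3 and three alternating double bonds.
The 5-membered ring with one N–H has a continuous p-orbital overlap around the ring; 2 ring double bonds (4 π electrons) plus a heteroatom lone pair (2) give 6 π electrons. 6 = 4(1)+2, so it is aromatic (pyrrole).
The 5-membered ring with one oxygen has two sp³ carbons, so it is not fully conjugated — not aromatic (2,3-dihydrofuran).
The 6-membered ring with two nitrogens (1,3) has a continuous p-orbital overlap around the ring; 3 ring double bonds give 6 π electrons. 6 = 4(1)+2, so it is aromatic (pyrimidine).
2 of the 3 rings are aromatic. Total: 2.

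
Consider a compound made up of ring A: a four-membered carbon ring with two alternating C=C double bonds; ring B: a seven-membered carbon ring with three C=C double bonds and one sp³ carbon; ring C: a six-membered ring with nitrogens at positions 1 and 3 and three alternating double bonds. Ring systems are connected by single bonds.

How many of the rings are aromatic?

Ring A has only sp² ring atoms; a planar conformation would have a fully conjugated π system of 4 electrons. But 4 = 4(1), which is 4n not 4n+2, so ring A is not aromatic (cyclobutadiene) — cyclobutadiene is antiaromatic and distorts to a rectangle.
Ring B has one sp³ carbon, so it is not fully conjugated — not aromatic (cycloheptatriene).
Ring C has a continuous p-orbital overlap around the ring; 3 ring double bonds give 6 π electrons. 6 = 4(1)+2, so ring C is aromatic (pyrimidine).
Aromatic: C. Total: 1.

1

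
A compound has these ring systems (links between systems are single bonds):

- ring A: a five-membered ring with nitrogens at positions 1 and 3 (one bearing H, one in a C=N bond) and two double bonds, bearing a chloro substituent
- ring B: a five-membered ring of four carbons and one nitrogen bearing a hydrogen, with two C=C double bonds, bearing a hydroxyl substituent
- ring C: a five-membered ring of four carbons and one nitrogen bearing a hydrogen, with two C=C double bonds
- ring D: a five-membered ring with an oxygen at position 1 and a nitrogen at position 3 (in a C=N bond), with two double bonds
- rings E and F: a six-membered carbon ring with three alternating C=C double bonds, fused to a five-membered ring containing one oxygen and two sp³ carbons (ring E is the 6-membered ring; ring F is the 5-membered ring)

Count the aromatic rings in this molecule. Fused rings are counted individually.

Ring A is fully conjugated (every ring atom contributes a p orbital); 2 ring double bonds (4 π electrons) plus a heteroatom lone pair (2) give 6 π electrons. Since 6 = 4n+2 (n=1), ring A is aromatic (imidazole).
Ring B has a continuous p-orbital overlap around the ring; 2 ring double bonds (4 π electrons) plus a heteroatom lone pair (2) give 6 π electrons. Since 6 = 4n+2 (n=1), ring B is aromatic (pyrrole).
Ring C is fully conjugated (every ring atom contributes a p orbital); 2 ring double bonds (4 π electrons) plus a heteroatom lone pair (2) give 6 π electrons. 6 = 4(1)+2, so ring C is aromatic (pyrrole).
Ring D is planar and fully conjugated; 2 ring double bonds (4 π electrons) plus a heteroatom lone pair (2) give 6 π electrons. 6 = 4(1)+2, so ring D is aromatic (oxazole).
Ring E has a continuous p-orbital overlap around the ring; 3 ring double bonds give 6 π electrons. That satisfies 4n+2 with n=1, so ring E is aromatic (benzene ring).
Ring F has two sp³ carbons, so it is not fully conjugated — not aromatic (oxolane ring).
Aromatic: A, B, C, D, E. Total: 5.

5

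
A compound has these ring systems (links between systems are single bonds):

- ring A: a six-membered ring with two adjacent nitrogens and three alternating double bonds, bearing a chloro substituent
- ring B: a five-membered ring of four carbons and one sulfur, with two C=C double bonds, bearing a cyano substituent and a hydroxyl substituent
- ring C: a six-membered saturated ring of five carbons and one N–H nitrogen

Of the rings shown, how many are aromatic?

2

Ring A has a continuous p-orbital overlap around the ring; 3 ring double bonds give 6 π electrons. That satisfies 4n+2 with n=1, so ring A is aromatic (pyridazine).
Ring B has a continuous p-orbital overlap around the ring; 2 ring double bonds (4 π electrons) plus a heteroatom lone pair (2) give 6 π electrons. Since 6 = 4n+2 (n=1), ring B is aromatic (thiophene).
Ring C has only sp³ atoms, so it is not fully conjugated — not aromatic (piperidine).
Aromatic: A, B. Total: 2.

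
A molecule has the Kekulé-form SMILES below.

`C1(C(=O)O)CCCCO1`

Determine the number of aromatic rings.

The SMILES encodes a six-membered saturated ring of five carbons and one oxygen.
The 6-membered ring with one oxygen has only sp³ atoms, so it is not fully conjugated — not aromatic (tetrahydropyran).

0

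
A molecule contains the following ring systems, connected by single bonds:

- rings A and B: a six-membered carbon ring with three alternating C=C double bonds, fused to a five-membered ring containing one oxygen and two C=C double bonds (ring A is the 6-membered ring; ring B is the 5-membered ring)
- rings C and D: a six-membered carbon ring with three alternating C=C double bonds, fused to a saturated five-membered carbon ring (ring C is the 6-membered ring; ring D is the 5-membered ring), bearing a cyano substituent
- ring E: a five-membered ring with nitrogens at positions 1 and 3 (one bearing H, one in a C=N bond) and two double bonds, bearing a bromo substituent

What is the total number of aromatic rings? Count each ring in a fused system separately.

Rings A and B form a fused bicyclic system (with one oxygen) with 9 sp² atoms and 10 π electrons from ring double bonds plus a heteroatom lone pair. 10 = 4(2)+2, so the system is aromatic and both rings count as aromatic (benzofuran).
Ring C is planar and fully conjugated; 3 ring double bonds give 6 π electrons. That satisfies 4n+2 with n=1, so ring C is aromatic (benzene ring).
Ring D has three sp³ carbons, so it is not fully conjugated — not aromatic (cyclopentane ring).
Ring E is planar and fully conjugated; 2 ring double bonds (4 π electrons) plus a heteroatom lone pair (2) give 6 π electrons. Since 6 = 4n+2 (n=1), ring E is aromatic (imidazole).
Aromatic: A, B, C, E. Total: 4.

4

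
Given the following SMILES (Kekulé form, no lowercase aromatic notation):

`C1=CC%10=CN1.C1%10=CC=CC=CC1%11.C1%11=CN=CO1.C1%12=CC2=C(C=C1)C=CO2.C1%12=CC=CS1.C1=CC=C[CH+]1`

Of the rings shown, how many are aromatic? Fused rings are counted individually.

5

The SMILES encodes a five-membered ring of four carbons and one nitrogen bearing a hydrogen, with two C=C double bonds; a seven-membered carbon ring with three C=C double bonds and one sp³ carbon; a five-membered ring with an oxygen at position 1 and a nitrogen at position 3 (in a C=N bond), with two double bonds; a six-membered carbon ring with three alternating C=C double bonds, fused to a five-membered ring containing one oxygen and two C=C double bonds; a five-membered ring of four carbons and one sulfur, with two C=C double bonds; a five-membered all-carbon ring bearing a positive charge on one carbon, with two C=C double bonds.
The 5-membered ring with one N–H is fully conjugated (every ring atom contributes a p orbital); 2 ring double bonds (4 π electrons) plus a heteroatom lone pair (2) give 6 π electrons. 6 = 4(1)+2, so it is aromatic (pyrrole).
The 7-membered ring has one sp³ carbon, so it is not fully conjugated — not aromatic (cycloheptatriene).
The 5-membered ring with one oxygen and one =N– is fully conjugated (every ring atom contributes a p orbital); 2 ring double bonds (4 π electrons) plus a heteroatom lone pair (2) give 6 π electrons. 6 = 4(1)+2, so it is aromatic (oxazole).
The fused 6/5-membered bicyclic (with one oxygen) is a single π system with 9 sp² atoms and 10 π electrons from ring double bonds plus a heteroatom lone pair. 10 = 4(2)+2, so the system is aromatic and both rings count as aromatic (benzofuran).
The 5-membered ring with one sulfur has a continuous p-orbital overlap around the ring; 2 ring double bonds (4 π electrons) plus a heteroatom lone pair (2) give 6 π electrons. That satisfies 4n+2 with n=1, so it is aromatic (thiophene).
The 5-membered ring has only sp² ring atoms; a planar conformation would have a fully conjugated π system of 4 electrons. But 4 = 4(1), which is 4n not 4n+2, so it is not aromatic (cyclopentadienyl cation).
5 of the 7 rings are aromatic. Total: 5.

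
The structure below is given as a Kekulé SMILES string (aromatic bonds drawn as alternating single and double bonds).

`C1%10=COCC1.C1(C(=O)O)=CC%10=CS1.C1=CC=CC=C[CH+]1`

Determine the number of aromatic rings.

The SMILES encodes a five-membered ring of four carbons and one oxygen, with one C=C double bond and two sp³ carbons; a five-membered ring of four carbons and one sulfur, with two C=C double bonds; a seven-membered all-carbon ring bearing a positive charge on one carbon, with three C=C double bonds.
The 5-membered ring with one oxygen has two sp³ carbons, so it is not fully conjugated — not aromatic (2,3-dihydrofuran).
The 5-membered ring with one sulfur has a continuous p-orbital overlap around the ring; 2 ring double bonds (4 π electrons) plus a heteroatom lone pair (2) give 6 π electrons. Since 6 = 4n+2 (n=1), it is aromatic (thiophene).
The 7-membered ring is planar and fully conjugated; 3 ring double bonds (6 π electrons) plus the carbocation's empty p orbital (0, but keeps the ring conjugated) give 6 π electrons. That satisfies 4n+2 with n=1, so it is aromatic (tropylium cation).
2 of the 3 rings are aromatic. Total: 2.

2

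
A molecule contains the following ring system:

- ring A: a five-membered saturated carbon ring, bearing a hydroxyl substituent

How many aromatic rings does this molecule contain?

0

Ring A has only sp³ atoms, so it is not fully conjugated — not aromatic (cyclopentane).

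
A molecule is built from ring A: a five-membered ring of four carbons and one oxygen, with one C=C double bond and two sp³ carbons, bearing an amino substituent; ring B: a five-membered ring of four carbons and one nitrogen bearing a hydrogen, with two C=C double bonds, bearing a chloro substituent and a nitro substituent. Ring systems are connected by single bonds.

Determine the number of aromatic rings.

1

Ring A has two sp³ carbons, so it is not fully conjugated — not aromatic (2,3-dihydrofuran).
Ring B is planar and fully conjugated; 2 ring double bonds (4 π electrons) plus a heteroatom lone pair (2) give 6 π electrons. 6 = 4(1)+2, so ring B is aromatic (pyrrole).
Aromatic: B. Total: 1.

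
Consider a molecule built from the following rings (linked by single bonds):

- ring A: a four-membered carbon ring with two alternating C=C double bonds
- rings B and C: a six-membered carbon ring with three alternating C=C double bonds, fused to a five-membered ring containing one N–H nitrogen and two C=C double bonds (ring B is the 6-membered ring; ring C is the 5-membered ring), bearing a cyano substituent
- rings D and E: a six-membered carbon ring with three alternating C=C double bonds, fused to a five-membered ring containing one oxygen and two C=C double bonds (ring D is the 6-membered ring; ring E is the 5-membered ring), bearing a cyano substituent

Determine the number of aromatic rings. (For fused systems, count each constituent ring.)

4

Ring A has only sp² ring atoms; a planar conformation would have a fully conjugated π system of 4 electrons. But 4 = 4(1), which is 4n not 4n+2, so ring A is not aromatic (cyclobutadiene) — cyclobutadiene is antiaromatic and distorts to a rectangle.
Rings B and C form a fused bicyclic system (with one N–H) with 9 sp² atoms and 10 π electrons from ring double bonds plus a heteroatom lone pair. 10 = 4(2)+2, so the system is aromatic and both rings count as aromatic (indole).
Rings D and E form a fused bicyclic system (with one oxygen) with 9 sp² atoms and 10 π electrons from ring double bonds plus a heteroatom lone pair. 10 = 4(2)+2, so the system is aromatic and both rings count as aromatic (benzofuran).
Aromatic: B, C, D, E. Total: 4.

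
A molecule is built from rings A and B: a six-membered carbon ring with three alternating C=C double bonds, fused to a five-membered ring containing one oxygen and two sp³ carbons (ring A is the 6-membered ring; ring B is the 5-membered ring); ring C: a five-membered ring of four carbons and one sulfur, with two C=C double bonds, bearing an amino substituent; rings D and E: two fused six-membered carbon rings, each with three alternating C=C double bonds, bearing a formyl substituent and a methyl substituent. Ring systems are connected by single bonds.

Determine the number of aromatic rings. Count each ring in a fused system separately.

4

Ring A has a continuous p-orbital overlap around the ring; 3 ring double bonds give 6 π electrons. 6 = 4(1)+2, so ring A is aromatic (benzene ring).
Ring B has two sp³ carbons, so it is not fully conjugated — not aromatic (oxolane ring).
Ring C is planar and fully conjugated; 2 ring double bonds (4 π electrons) plus a heteroatom lone pair (2) give 6 π electrons. That satisfies 4n+2 with n=1, so ring C is aromatic (thiophene).
Rings D and E form a fused bicyclic system with 10 sp² atoms and 10 π electrons from ring double bonds. 10 = 4(2)+2, so the system is aromatic and both rings count as aromatic (naphthalene).
Aromatic: A, C, D, E. Total: 4.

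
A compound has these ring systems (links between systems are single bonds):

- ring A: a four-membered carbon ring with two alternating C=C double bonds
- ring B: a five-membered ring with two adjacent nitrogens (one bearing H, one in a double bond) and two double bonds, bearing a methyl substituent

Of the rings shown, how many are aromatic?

Ring A has only sp² ring atoms; a planar conformation would have a fully conjugated π system of 4 electrons. But 4 = 4(1), which is 4n not 4n+2, so ring A is not aromatic (cyclobutadiene) — cyclobutadiene is antiaromatic and distorts to a rectangle.
Ring B is fully conjugated (every ring atom contributes a p orbital); 2 ring double bonds (4 π electrons) plus a heteroatom lone pair (2) give 6 π electrons. 6 = 4(1)+2, so ring B is aromatic (pyrazole).
Aromatic: B. Total: 1.

1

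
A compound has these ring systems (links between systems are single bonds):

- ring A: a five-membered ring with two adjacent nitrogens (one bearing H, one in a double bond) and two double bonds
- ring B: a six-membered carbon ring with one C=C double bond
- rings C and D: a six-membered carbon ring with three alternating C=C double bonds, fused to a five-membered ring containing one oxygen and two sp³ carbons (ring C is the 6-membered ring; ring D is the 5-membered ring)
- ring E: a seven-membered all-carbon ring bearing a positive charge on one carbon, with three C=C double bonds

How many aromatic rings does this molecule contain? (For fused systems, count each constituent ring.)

3

Ring A is fully conjugated (every ring atom contributes a p orbital); 2 ring double bonds (4 π electrons) plus a heteroatom lone pair (2) give 6 π electrons. That satisfies 4n+2 with n=1, so ring A is aromatic (pyrazole).
Ring B has four sp³ carbons, so it is not fully conjugated — not aromatic (cyclohexene).
Ring C is fully conjugated (every ring atom contributes a p orbital); 3 ring double bonds give 6 π electrons. 6 = 4(1)+2, so ring C is aromatic (benzene ring).
Ring D has two sp³ carbons, so it is not fully conjugated — not aromatic (oxolane ring).
Ring E is planar and fully conjugated; 3 ring double bonds (6 π electrons) plus the carbocation's empty p orbital (0, but keeps the ring conjugated) give 6 π electrons. 6 = 4(1)+2, so ring E is aromatic (tropylium cation).
Aromatic: A, C, E. Total: 3.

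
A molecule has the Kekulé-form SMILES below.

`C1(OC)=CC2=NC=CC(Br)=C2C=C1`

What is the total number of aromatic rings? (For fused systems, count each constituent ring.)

2

The SMILES encodes two fused six-membered rings, each with three alternating double bonds; one ring is all carbon and the other has one ring nitrogen.
The fused 6/6-membered bicyclic (with one nitrogen) is a single π system with 10 sp² atoms and 10 π electrons from ring double bonds. 10 = 4(2)+2, so the system is aromatic and both rings count as aromatic (quinoline).
2 of the 2 rings are aromatic. Total: 2.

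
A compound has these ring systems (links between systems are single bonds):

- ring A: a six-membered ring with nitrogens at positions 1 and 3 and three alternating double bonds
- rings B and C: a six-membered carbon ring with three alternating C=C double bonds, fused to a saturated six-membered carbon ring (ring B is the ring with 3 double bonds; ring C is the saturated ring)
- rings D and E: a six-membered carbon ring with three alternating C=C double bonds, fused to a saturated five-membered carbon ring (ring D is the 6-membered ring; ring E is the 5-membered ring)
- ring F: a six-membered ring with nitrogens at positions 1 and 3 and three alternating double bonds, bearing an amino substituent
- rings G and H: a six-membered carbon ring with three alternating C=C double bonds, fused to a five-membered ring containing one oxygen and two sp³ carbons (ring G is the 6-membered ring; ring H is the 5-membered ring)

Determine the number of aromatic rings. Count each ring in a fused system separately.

5

Ring A is planar and fully conjugated; 3 ring double bonds give 6 π electrons. Since 6 = 4n+2 (n=1), ring A is aromatic (pyrimidine).
Ring B has a continuous p-orbital overlap around the ring; 3 ring double bonds give 6 π electrons. 6 = 4(1)+2, so ring B is aromatic (benzene ring).
Ring C has four sp³ carbons, so it is not fully conjugated — not aromatic (cyclohexane ring).
Ring D has a continuous p-orbital overlap around the ring; 3 ring double bonds give 6 π electrons. Since 6 = 4n+2 (n=1), ring D is aromatic (benzene ring).
Ring E has three sp³ carbons, so it is not fully conjugated — not aromatic (cyclopentane ring).
Ring F is fully conjugated (every ring atom contributes a p orbital); 3 ring double bonds give 6 π electrons. That satisfies 4n+2 with n=1, so ring F is aromatic (pyrimidine).
Ring G is planar and fully conjugated; 3 ring double bonds give 6 π electrons. That satisfies 4n+2 with n=1, so ring G is aromatic (benzene ring).
Ring H has two sp³ carbons, so it is not fully conjugated — not aromatic (oxolane ring).
Aromatic: A, B, D, F, G. Total: 5.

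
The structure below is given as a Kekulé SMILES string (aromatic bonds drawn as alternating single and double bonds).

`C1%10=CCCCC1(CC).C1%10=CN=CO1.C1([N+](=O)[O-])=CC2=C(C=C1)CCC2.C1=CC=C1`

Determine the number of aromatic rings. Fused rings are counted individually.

2

The SMILES encodes a six-membered carbon ring with one C=C double bond; a five-membered ring with an oxygen at position 1 and a nitrogen at position 3 (in a C=N bond), with two double bonds; a six-membered carbon ring with three alternating C=C double bonds, fused to a saturated five-membered carbon ring; a four-membered carbon ring with two alternating C=C double bonds.
The 6-membered ring has four sp³ carbons, so it is not fully conjugated — not aromatic (cyclohexene).
The 5-membered ring with one oxygen and one =N– is planar and fully conjugated; 2 ring double bonds (4 π electrons) plus a heteroatom lone pair (2) give 6 π electrons. 6 = 4(1)+2, so it is aromatic (oxazole).
The second 6-membered ring has a continuous p-orbital overlap around the ring; 3 ring double bonds give 6 π electrons. Since 6 = 4n+2 (n=1), it is aromatic (benzene ring).
The 5-membered ring has three sp³ carbons, so it is not fully conjugated — not aromatic (cyclopentane ring).
The 4-membered ring has only sp² ring atoms; a planar conformation would have a fully conjugated π system of 4 electrons. But 4 = 4(1), which is 4n not 4n+2, so it is not aromatic (cyclobutadiene) — cyclobutadiene is antiaromatic and distorts to a rectangle.
2 of the 5 rings are aromatic. Total: 2.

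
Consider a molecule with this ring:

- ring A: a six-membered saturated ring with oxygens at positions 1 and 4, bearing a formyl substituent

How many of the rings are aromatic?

0

Ring A has only sp³ atoms, so it is not fully conjugated — not aromatic (1,4-dioxane).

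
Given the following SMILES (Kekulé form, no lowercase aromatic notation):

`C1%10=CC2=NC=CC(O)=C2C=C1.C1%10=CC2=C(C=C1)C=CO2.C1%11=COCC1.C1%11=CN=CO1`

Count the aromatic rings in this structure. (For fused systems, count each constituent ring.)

The SMILES encodes two fused six-membered rings, each with three alternating double bonds; one ring is all carbon and the other has one ring nitrogen; a six-membered carbon ring with three alternating C=C double bonds, fused to a five-membered ring containing one oxygen and two C=C double bonds; a five-membered ring of four carbons and one oxygen, with one C=C double bond and two sp³ carbons; a five-membered ring with an oxygen at position 1 and a nitrogen at position 3 (in a C=N bond), with two double bonds.
The fused 6/6-membered bicyclic (with one nitrogen) is a single π system with 10 sp² atoms and 10 π electrons from ring double bonds. 10 = 4(2)+2, so the system is aromatic and both rings count as aromatic (quinoline).
The fused 6/5-membered bicyclic (with one oxygen) is a single π system with 9 sp² atoms and 10 π electrons from ring double bonds plus a heteroatom lone pair. 10 = 4(2)+2, so the system is aromatic and both rings count as aromatic (benzofuran).
The 5-membered ring with one oxygen has two sp³ carbons, so it is not fully conjugated — not aromatic (2,3-dihydrofuran).
The 5-membered ring with one oxygen and one =N– is planar and fully conjugated; 2 ring double bonds (4 π electrons) plus a heteroatom lone pair (2) give 6 π electrons. Since 6 = 4n+2 (n=1), it is aromatic (oxazole).
5 of the 6 rings are aromatic. Total: 5.

5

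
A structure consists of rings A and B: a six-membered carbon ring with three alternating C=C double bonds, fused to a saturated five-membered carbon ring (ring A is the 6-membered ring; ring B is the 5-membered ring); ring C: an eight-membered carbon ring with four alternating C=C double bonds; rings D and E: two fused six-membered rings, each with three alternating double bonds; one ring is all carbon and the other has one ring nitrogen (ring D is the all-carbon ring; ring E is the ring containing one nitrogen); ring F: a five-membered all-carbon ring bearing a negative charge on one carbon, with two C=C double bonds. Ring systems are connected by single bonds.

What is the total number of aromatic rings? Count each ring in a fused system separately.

Ring A has a continuous p-orbital overlap around the ring; 3 ring double bonds give 6 π electrons. That satisfies 4n+2 with n=1, so ring A is aromatic (benzene ring).
Ring B has three sp³ carbons, so it is not fully conjugated — not aromatic (cyclopentane ring).
Ring C has only sp² ring atoms; a planar conformation would have a fully conjugated π system of 8 electrons. But 8 = 4(2), which is 4n not 4n+2, so ring C is not aromatic (cyclooctatetraene) — cyclooctatetraene distorts into a non-planar tub to avoid antiaromaticity.
Rings D and E form a fused bicyclic system (with one nitrogen) with 10 sp² atoms and 10 π electrons from ring double bonds. 10 = 4(2)+2, so the system is aromatic and both rings count as aromatic (quinoline).
Ring F has a continuous p-orbital overlap around the ring; 2 ring double bonds (4 π electrons) plus the carbanion lone pair (2) give 6 π electrons. Since 6 = 4n+2 (n=1), ring F is aromatic (cyclopentadienyl anion).
Aromatic: A, D, E, F. Total: 4.

4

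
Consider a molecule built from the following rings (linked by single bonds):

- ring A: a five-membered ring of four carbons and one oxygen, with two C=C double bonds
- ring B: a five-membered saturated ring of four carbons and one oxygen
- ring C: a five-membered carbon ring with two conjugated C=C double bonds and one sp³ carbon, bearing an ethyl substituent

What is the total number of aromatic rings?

Ring A is planar and fully conjugated; 2 ring double bonds (4 π electrons) plus a heteroatom lone pair (2) give 6 π electrons. Since 6 = 4n+2 (n=1), ring A is aromatic (furan).
Ring B has only sp³ atoms, so it is not fully conjugated — not aromatic (tetrahydrofuran).
Ring C has one sp³ carbon, so it is not fully conjugated — not aromatic (cyclopentadiene).
Aromatic: A. Total: 1.

1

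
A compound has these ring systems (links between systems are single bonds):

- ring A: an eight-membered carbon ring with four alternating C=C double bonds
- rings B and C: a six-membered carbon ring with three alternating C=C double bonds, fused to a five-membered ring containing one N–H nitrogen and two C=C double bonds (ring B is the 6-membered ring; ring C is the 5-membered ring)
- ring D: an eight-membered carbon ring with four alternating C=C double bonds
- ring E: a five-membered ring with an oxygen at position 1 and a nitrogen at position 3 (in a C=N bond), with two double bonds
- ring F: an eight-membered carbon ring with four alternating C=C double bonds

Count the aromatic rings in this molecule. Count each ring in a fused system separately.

Ring A has only sp² ring atoms; a planar conformation would have a fully conjugated π system of 8 electrons. But 8 = 4(2), which is 4n not 4n+2, so ring A is not aromatic (cyclooctatetraene) — cyclooctatetraene distorts into a non-planar tub to avoid antiaromaticity.
Rings B and C form a fused bicyclic system (with one N–H) with 9 sp² atoms and 10 π electrons from ring double bonds plus a heteroatom lone pair. 10 = 4(2)+2, so the system is aromatic and both rings count as aromatic (indole).
Ring D has only sp² ring atoms; a planar conformation would have a fully conjugated π system of 8 electrons. But 8 = 4(2), which is 4n not 4n+2, so ring D is not aromatic (cyclooctatetraene) — cyclooctatetraene distorts into a non-planar tub to avoid antiaromaticity.
Ring E has a continuous p-orbital overlap around the ring; 2 ring double bonds (4 π electrons) plus a heteroatom lone pair (2) give 6 π electrons. That satisfies 4n+2 with n=1, so ring E is aromatic (oxazole).
Ring F has only sp² ring atoms; a planar conformation would have a fully conjugated π system of 8 electrons. But 8 = 4(2), which is 4n not 4n+2, so ring F is not aromatic (cyclooctatetraene) — cyclooctatetraene distorts into a non-planar tub to avoid antiaromaticity.
Aromatic: B, C, E. Total: 3.

3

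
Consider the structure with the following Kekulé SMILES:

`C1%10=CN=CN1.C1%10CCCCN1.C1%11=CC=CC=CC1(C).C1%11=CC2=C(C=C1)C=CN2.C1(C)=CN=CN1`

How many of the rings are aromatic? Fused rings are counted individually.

4

The SMILES encodes a five-membered ring with nitrogens at positions 1 and 3 (one bearing H, one in a C=N bond) and two double bonds; a six-membered saturated ring of five carbons and one N–H nitrogen; a seven-membered carbon ring with three C=C double bonds and one sp³ carbon; a six-membered carbon ring with three alternating C=C double bonds, fused to a five-membered ring containing one N–H nitrogen and two C=C double bonds; a five-membered ring with nitrogens at positions 1 and 3 (one bearing H, one in a C=N bond) and two double bonds.
The 5-membered ring with two nitrogens (one N–H, one =N–) is planar and fully conjugated; 2 ring double bonds (4 π electrons) plus a heteroatom lone pair (2) give 6 π electrons. Since 6 = 4n+2 (n=1), it is aromatic (imidazole).
The 6-membered ring with one N–H has only sp³ atoms, so it is not fully conjugated — not aromatic (piperidine).
The 7-membered ring has one sp³ carbon, so it is not fully conjugated — not aromatic (cycloheptatriene).
The fused 6/5-membered bicyclic (with one N–H) is a single π system with 9 sp² atoms and 10 π electrons from ring double bonds plus a heteroatom lone pair. 10 = 4(2)+2, so the system is aromatic and both rings count as aromatic (indole).
The second 5-membered ring with two nitrogens (one N–H, one =N–) is planar and fully conjugated; 2 ring double bonds (4 π electrons) plus a heteroatom lone pair (2) give 6 π electrons. 6 = 4(1)+2, so it is aromatic (imidazole).
4 of the 6 rings are aromatic. Total: 4.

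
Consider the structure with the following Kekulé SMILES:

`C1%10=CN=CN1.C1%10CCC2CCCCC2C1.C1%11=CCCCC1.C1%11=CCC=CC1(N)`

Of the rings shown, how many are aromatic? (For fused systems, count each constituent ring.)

1

The SMILES encodes a five-membered ring with nitrogens at positions 1 and 3 (one bearing H, one in a C=N bond) and two double bonds; two fused six-membered saturated carbon rings; a six-membered carbon ring with one C=C double bond; a six-membered carbon ring with two isolated C=C double bonds and two sp³ carbons.
The 5-membered ring with two nitrogens (one N–H, one =N–) has a continuous p-orbital overlap around the ring; 2 ring double bonds (4 π electrons) plus a heteroatom lone pair (2) give 6 π electrons. 6 = 4(1)+2, so it is aromatic (imidazole).
The 6-membered ring has only sp³ atoms, so it is not fully conjugated — not aromatic (cyclohexane ring).
The second 6-membered ring has only sp³ atoms, so it is not fully conjugated — not aromatic (cyclohexane ring).
The third 6-membered ring has four sp³ carbons, so it is not fully conjugated — not aromatic (cyclohexene).
The fourth 6-membered ring has two sp³ carbons, so it is not fully conjugated — not aromatic (1,4-cyclohexadiene).
1 of the 5 rings is aromatic. Total: 1.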